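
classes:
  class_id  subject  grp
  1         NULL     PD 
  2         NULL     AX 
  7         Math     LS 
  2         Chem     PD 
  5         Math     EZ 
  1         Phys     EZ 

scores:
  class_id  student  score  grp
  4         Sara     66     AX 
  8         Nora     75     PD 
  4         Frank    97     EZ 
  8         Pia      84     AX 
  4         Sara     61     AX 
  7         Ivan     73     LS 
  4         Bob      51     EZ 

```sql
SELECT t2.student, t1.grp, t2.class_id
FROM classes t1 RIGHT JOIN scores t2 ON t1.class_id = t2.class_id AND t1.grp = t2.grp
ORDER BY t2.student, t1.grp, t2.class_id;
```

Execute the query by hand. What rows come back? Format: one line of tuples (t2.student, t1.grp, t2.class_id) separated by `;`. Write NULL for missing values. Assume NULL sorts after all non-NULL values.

RIGHT JOIN keeps every row from `scores`; unmatched rows get NULL for `classes`'s columns.
Matching on t1.class_id = t2.class_id AND t1.grp = t2.grp.
Matched pairs: 1; unmatched t2 rows kept: 6.

(Bob, NULL, 4); (Frank, NULL, 4); (Ivan, LS, 7); (Nora, NULL, 8); (Pia, NULL, 8); (Sara, NULL, 4); (Sara, NULL, 4)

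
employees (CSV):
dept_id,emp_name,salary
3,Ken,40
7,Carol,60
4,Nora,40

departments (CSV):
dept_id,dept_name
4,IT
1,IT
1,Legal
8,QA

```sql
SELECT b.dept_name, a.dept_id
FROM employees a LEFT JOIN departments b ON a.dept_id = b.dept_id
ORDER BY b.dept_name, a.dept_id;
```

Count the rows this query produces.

3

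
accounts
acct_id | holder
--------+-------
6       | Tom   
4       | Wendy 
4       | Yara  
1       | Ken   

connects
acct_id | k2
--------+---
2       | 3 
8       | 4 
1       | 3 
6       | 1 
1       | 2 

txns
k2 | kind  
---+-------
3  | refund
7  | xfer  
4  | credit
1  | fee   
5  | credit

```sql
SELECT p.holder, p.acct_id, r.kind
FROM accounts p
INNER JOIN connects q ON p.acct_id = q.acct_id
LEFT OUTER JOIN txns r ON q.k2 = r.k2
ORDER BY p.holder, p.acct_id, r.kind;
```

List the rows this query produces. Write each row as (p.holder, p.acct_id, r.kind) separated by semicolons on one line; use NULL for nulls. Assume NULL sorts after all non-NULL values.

(Ken, 1, refund); (Ken, 1, NULL); (Tom, 6, fee)

Joins associate left-to-right: accounts INNER JOIN connects on acct_id gives 3 intermediate row(s).
Then LEFT JOIN `txns r` on k2: each of those 3 rows is kept; rows whose q.k2 has no match in r get NULL for r's columns.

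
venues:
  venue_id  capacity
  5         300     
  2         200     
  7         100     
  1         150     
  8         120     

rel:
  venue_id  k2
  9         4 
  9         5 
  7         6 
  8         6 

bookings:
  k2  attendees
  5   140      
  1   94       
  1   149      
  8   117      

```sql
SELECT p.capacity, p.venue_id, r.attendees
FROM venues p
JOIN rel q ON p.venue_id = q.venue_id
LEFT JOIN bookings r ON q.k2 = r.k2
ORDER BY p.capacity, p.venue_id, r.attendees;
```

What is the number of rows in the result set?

2

Step 1 — p INNER JOIN q on venue_id → 2 row(s).
Then LEFT JOIN `bookings r` on k2: each of those 2 rows is kept; rows whose q.k2 has no match in r get NULL for r's columns.
Result: 2 row(s).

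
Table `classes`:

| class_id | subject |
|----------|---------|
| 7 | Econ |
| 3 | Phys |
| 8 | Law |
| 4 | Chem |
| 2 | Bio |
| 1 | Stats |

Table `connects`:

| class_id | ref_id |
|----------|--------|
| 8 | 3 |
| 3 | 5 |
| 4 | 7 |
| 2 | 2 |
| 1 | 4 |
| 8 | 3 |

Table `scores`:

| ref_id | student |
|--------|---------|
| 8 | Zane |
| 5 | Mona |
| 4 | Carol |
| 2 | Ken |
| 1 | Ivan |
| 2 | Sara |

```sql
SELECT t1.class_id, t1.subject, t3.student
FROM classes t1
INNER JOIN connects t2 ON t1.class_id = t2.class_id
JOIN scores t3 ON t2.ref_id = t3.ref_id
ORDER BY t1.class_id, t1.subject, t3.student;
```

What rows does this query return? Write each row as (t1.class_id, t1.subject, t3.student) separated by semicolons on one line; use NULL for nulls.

(1, Stats, Carol); (2, Bio, Ken); (2, Bio, Sara); (3, Phys, Mona)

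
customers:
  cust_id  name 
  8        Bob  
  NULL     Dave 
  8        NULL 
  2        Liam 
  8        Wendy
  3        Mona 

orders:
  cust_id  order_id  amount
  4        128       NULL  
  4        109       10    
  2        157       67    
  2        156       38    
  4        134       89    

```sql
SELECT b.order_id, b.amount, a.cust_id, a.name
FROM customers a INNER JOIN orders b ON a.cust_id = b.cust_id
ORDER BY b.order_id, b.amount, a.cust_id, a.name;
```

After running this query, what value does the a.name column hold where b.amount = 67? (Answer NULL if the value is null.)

INNER JOIN keeps only pairs where the ON condition holds.
Matching on a.cust_id = b.cust_id. A NULL in a compared column never satisfies the condition.
Matched pairs: 2.

Liam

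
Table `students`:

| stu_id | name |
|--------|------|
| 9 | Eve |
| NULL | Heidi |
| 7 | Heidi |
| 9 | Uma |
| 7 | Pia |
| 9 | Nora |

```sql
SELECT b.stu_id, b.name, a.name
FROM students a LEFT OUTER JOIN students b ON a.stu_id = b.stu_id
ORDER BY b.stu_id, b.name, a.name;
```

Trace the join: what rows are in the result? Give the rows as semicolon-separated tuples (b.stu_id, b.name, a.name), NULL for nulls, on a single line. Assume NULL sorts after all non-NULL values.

(7, Heidi, Heidi); (7, Heidi, Pia); (7, Pia, Heidi); (7, Pia, Pia); (9, Eve, Eve); (9, Eve, Nora); (9, Eve, Uma); (9, Nora, Eve); (9, Nora, Nora); (9, Nora, Uma); (9, Uma, Eve); (9, Uma, Nora); (9, Uma, Uma); (NULL, NULL, Heidi)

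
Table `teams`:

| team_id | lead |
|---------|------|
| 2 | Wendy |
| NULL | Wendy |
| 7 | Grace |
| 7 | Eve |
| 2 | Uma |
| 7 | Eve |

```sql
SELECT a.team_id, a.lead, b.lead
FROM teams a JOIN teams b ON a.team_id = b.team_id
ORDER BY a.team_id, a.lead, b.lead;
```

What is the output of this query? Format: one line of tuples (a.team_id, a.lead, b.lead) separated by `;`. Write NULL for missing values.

INNER JOIN keeps only pairs where the ON condition holds.
Matching on a.team_id = b.team_id. A NULL in a compared column never satisfies the condition.
Matched pairs: 13.

(2, Uma, Uma); (2, Uma, Wendy); (2, Wendy, Uma); (2, Wendy, Wendy); (7, Eve, Eve); (7, Eve, Eve); (7, Eve, Eve); (7, Eve, Eve); (7, Eve, Grace); (7, Eve, Grace); (7, Grace, Eve); (7, Grace, Eve); (7, Grace, Grace)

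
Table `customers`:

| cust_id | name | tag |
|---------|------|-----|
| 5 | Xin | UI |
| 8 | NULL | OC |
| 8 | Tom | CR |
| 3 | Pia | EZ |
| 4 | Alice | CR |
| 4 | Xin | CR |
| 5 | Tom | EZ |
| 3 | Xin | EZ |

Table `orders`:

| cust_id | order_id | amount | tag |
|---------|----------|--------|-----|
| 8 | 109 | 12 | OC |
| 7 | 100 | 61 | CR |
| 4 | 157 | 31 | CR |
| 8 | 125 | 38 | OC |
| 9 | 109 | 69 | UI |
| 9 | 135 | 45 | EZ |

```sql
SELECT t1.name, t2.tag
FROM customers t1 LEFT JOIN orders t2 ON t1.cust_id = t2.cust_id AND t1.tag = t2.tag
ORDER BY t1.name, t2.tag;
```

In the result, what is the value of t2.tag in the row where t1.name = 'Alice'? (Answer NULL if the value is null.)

CR

LEFT JOIN keeps every row from `customers`; unmatched rows get NULL for `orders`'s columns.
Matching on t1.cust_id = t2.cust_id AND t1.tag = t2.tag.
- cust_id=5, tag=UI: no t2 row matches, row kept with t2 columns NULL.
- cust_id=8, tag=OC: 2 matching t2 row(s), so 2 row(s) emitted.
- cust_id=8, tag=CR: no t2 row matches, row kept with t2 columns NULL.
- cust_id=3, tag=EZ: no t2 row matches, row kept with t2 columns NULL.
- cust_id=4, tag=CR: 1 matching t2 row(s), so 1 row(s) emitted.
- cust_id=4, tag=CR: 1 matching t2 row(s), so 1 row(s) emitted.
- cust_id=5, tag=EZ: no t2 row matches, row kept with t2 columns NULL.
- cust_id=3, tag=EZ: no t2 row matches, row kept with t2 columns NULL.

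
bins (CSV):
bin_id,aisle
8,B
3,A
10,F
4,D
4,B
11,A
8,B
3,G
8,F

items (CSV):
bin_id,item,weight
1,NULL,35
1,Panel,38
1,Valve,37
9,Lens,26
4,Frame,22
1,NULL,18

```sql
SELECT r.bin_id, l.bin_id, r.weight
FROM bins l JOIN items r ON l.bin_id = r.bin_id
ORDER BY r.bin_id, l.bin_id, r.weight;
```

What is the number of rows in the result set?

INNER JOIN keeps only pairs where the ON condition holds.
Matching on l.bin_id = r.bin_id.
Matched pairs: 2.
Total: 2 rows.

2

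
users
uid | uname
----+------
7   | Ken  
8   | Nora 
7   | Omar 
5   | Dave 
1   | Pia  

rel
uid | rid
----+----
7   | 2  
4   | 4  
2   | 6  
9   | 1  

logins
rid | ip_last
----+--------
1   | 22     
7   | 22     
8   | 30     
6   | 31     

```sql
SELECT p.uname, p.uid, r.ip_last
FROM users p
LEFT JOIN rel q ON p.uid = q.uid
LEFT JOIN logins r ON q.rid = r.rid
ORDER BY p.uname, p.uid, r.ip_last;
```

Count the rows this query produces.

Step 1 — p LEFT JOIN q on uid → 5 row(s).
Then LEFT JOIN `logins r` on rid: each of those 5 rows is kept; rows whose q.rid has no match in r get NULL for r's columns.
Result: 5 row(s).

5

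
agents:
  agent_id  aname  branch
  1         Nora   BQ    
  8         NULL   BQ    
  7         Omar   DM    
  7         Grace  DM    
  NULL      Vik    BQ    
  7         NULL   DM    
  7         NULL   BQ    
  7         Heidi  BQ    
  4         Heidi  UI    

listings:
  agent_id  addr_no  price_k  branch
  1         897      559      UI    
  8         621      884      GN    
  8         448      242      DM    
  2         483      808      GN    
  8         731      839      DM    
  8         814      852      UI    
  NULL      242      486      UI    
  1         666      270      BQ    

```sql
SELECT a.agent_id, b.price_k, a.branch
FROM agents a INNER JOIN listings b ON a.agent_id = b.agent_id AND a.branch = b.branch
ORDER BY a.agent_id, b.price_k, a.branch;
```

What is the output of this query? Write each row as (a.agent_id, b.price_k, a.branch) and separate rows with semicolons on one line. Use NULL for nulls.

(1, 270, BQ)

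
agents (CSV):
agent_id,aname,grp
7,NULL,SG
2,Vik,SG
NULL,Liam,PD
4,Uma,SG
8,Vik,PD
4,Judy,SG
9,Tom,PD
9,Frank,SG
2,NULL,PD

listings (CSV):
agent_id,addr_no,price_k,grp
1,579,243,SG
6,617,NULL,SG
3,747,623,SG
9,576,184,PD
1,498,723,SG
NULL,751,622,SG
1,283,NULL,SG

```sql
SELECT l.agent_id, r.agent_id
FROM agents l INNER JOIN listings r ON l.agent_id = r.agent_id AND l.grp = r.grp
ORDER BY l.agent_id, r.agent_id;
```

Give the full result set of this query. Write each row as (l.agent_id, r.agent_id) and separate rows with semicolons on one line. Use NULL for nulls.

(9, 9)

INNER JOIN keeps only pairs where the ON condition holds.
Matching on l.agent_id = r.agent_id AND l.grp = r.grp. A NULL in a compared column never satisfies the condition.
- l (agent_id=7, grp=SG) has no partner → excluded.
- l (agent_id=2, grp=SG) has no partner → excluded.
- l (agent_id=NULL, grp=PD) has no partner → excluded.
- l (agent_id=4, grp=SG) has no partner → excluded.
- l (agent_id=8, grp=PD) has no partner → excluded.
- l (agent_id=4, grp=SG) has no partner → excluded.
- l (agent_id=9, grp=PD) pairs with 1 row(s) of r.
- l (agent_id=9, grp=SG) has no partner → excluded.
- l (agent_id=2, grp=PD) has no partner → excluded.
After projecting and ordering:
l.agent_id | r.agent_id
9 | 9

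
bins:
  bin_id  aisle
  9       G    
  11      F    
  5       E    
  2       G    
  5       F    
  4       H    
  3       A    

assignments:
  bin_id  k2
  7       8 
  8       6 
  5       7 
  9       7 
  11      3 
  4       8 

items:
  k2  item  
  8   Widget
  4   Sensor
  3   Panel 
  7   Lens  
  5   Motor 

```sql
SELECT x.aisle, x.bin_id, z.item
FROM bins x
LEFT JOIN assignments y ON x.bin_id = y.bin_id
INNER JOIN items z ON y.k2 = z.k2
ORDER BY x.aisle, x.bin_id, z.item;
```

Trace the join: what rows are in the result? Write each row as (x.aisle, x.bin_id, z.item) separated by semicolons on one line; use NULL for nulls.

Evaluate left to right. First `bins x LEFT JOIN assignments y` on bin_id: 7 row(s).
Then INNER JOIN `items z` on k2: keep only rows whose y.k2 appears in z.

(E, 5, Lens); (F, 5, Lens); (F, 11, Panel); (G, 9, Lens); (H, 4, Widget)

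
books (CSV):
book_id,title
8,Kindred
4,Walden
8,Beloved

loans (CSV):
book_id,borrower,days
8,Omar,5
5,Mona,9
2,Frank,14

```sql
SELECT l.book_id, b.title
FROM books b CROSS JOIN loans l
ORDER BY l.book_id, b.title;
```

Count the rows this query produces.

CROSS JOIN pairs every row of `books` with every row of `loans`: 3 × 3 = 9 rows.

9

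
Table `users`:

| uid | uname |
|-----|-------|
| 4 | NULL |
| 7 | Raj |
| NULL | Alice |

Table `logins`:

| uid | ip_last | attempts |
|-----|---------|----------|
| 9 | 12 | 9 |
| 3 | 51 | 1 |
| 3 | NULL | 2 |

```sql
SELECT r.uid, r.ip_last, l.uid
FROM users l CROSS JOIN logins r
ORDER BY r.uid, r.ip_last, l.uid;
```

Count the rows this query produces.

CROSS JOIN pairs every row of `users` with every row of `logins`: 3 × 3 = 9 rows.

9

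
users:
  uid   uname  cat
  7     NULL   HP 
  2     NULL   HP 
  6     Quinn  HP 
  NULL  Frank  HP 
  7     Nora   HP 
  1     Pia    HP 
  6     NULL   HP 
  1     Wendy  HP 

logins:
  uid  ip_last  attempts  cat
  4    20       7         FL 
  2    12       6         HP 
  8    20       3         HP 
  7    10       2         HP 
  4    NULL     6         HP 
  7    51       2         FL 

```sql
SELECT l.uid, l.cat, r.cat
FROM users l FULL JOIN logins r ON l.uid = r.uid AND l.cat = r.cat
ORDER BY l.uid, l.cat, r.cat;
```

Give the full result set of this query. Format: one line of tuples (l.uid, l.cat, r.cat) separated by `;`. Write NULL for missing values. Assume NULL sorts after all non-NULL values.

(1, HP, NULL); (1, HP, NULL); (2, HP, HP); (6, HP, NULL); (6, HP, NULL); (7, HP, HP); (7, HP, HP); (NULL, HP, NULL); (NULL, NULL, FL); (NULL, NULL, FL); (NULL, NULL, HP); (NULL, NULL, HP)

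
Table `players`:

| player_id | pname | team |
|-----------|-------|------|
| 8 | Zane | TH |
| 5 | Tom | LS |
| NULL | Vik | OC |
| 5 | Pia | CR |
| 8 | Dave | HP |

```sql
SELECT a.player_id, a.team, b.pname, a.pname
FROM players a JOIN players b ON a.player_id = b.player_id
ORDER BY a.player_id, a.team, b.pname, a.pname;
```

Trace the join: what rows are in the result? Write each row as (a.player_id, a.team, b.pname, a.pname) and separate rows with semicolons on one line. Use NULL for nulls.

(5, CR, Pia, Pia); (5, CR, Tom, Pia); (5, LS, Pia, Tom); (5, LS, Tom, Tom); (8, HP, Dave, Dave); (8, HP, Zane, Dave); (8, TH, Dave, Zane); (8, TH, Zane, Zane)

INNER JOIN keeps only pairs where the ON condition holds.
Matching on a.player_id = b.player_id. A NULL in a compared column never satisfies the condition.
Matched pairs: 8.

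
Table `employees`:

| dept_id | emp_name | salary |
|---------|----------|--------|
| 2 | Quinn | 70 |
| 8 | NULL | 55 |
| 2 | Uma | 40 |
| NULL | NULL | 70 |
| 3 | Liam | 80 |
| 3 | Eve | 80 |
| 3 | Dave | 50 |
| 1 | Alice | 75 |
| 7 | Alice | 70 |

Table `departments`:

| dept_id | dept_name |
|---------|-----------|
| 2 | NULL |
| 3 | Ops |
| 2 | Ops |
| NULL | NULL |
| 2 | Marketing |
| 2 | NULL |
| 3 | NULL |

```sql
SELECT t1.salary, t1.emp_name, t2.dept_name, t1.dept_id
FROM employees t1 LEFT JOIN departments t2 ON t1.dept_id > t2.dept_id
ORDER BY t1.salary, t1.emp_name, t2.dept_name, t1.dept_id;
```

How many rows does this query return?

28

LEFT JOIN keeps every row from `employees`; unmatched rows get NULL for `departments`'s columns.
Matching on t1.dept_id > t2.dept_id. A NULL in a compared column never satisfies the condition.
- t1 row (dept_id=2): no match → kept, t2 columns NULL.
- t1 row (dept_id=8): matches 6 t2 row(s) → 6 output row(s).
- t1 row (dept_id=2): no match → kept, t2 columns NULL.
- t1 row (dept_id=NULL): no match → kept, t2 columns NULL.
- t1 row (dept_id=3): matches 4 t2 row(s) → 4 output row(s).
- t1 row (dept_id=3): matches 4 t2 row(s) → 4 output row(s).
- t1 row (dept_id=3): matches 4 t2 row(s) → 4 output row(s).
- t1 row (dept_id=1): no match → kept, t2 columns NULL.
- t1 row (dept_id=7): matches 6 t2 row(s) → 6 output row(s).
Total: 24 matched + 4 padded = 28 rows.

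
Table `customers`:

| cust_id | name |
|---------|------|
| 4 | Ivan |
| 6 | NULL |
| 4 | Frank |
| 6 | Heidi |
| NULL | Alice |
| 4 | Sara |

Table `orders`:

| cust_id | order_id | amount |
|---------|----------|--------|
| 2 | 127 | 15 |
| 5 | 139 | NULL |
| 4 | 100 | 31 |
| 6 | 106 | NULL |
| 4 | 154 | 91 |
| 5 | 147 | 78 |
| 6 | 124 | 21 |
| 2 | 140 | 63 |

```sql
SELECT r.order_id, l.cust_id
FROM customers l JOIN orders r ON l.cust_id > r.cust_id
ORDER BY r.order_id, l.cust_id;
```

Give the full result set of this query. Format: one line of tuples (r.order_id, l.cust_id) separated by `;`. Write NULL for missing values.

(100, 6); (100, 6); (127, 4); (127, 4); (127, 4); (127, 6); (127, 6); (139, 6); (139, 6); (140, 4); (140, 4); (140, 4); (140, 6); (140, 6); (147, 6); (147, 6); (154, 6); (154, 6)

INNER JOIN keeps only pairs where the ON condition holds.
Matching on l.cust_id > r.cust_id. A NULL in a compared column never satisfies the condition.
- cust_id=4: 2 matching r row(s), so 2 row(s) emitted.
- cust_id=6: 6 matching r row(s), so 6 row(s) emitted.
- cust_id=4: 2 matching r row(s), so 2 row(s) emitted.
- cust_id=6: 6 matching r row(s), so 6 row(s) emitted.
- cust_id=NULL: no matching r row, dropped.
- cust_id=4: 2 matching r row(s), so 2 row(s) emitted.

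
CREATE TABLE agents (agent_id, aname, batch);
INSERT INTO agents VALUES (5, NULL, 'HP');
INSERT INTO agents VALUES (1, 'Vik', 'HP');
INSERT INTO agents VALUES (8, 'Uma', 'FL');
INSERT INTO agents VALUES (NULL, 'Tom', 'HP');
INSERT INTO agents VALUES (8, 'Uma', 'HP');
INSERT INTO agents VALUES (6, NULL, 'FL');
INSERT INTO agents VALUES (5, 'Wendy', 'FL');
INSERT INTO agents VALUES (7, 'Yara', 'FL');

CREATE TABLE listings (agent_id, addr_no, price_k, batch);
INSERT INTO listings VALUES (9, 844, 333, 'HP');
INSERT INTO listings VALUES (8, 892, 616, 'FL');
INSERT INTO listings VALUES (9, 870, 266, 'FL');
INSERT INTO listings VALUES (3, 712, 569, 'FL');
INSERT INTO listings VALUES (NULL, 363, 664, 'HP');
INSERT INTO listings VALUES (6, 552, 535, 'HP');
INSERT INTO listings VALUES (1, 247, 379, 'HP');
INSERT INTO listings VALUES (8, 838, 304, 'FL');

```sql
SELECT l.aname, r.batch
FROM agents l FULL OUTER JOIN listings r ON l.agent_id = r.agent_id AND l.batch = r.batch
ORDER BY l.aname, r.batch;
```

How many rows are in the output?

14

FULL OUTER JOIN keeps every row from both sides; unmatched rows get NULL for the other side's columns.
Matching on l.agent_id = r.agent_id AND l.batch = r.batch. A NULL in a compared column never satisfies the condition.
Matched pairs: 3; unmatched l rows kept: 6; unmatched r rows kept: 5.
Total: 3 matched + 11 padded = 14 rows.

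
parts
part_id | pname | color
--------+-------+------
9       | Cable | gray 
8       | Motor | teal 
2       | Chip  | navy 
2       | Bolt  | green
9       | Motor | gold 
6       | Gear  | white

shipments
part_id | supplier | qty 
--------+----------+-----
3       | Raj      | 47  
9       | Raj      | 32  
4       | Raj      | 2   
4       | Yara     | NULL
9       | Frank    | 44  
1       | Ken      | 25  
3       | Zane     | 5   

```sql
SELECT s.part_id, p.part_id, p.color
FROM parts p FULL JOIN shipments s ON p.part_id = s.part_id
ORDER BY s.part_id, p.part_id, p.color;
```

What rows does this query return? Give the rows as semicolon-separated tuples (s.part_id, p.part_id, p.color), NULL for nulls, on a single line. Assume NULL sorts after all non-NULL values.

FULL OUTER JOIN keeps every row from both sides; unmatched rows get NULL for the other side's columns.
Matching on p.part_id = s.part_id.
Matched pairs: 4; unmatched p rows kept: 4; unmatched s rows kept: 5.

(1, NULL, NULL); (3, NULL, NULL); (3, NULL, NULL); (4, NULL, NULL); (4, NULL, NULL); (9, 9, gold); (9, 9, gold); (9, 9, gray); (9, 9, gray); (NULL, 2, green); (NULL, 2, navy); (NULL, 6, white); (NULL, 8, teal)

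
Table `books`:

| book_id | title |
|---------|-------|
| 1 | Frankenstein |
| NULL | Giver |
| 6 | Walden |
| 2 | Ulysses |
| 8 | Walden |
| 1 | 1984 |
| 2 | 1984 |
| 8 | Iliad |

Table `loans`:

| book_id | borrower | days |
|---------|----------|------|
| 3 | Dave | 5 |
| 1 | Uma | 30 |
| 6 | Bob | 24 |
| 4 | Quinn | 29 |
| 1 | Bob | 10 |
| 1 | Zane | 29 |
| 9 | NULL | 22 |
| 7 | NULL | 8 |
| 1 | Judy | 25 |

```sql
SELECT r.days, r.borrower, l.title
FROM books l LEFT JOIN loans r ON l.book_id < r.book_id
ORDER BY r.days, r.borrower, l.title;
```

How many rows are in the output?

25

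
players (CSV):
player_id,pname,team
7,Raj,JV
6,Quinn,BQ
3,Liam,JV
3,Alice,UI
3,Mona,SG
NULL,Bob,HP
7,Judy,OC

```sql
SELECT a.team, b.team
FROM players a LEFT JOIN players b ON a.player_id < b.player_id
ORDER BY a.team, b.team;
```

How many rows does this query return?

LEFT JOIN keeps every row from `players a`; unmatched rows get NULL for `players b`'s columns.
Matching on a.player_id < b.player_id. A NULL in a compared column never satisfies the condition.
- player_id=7: no b row matches, row kept with b columns NULL.
- player_id=6: 2 matching b row(s), so 2 row(s) emitted.
- player_id=3: 3 matching b row(s), so 3 row(s) emitted.
- player_id=3: 3 matching b row(s), so 3 row(s) emitted.
- player_id=3: 3 matching b row(s), so 3 row(s) emitted.
- player_id=NULL: no b row matches, row kept with b columns NULL.
- player_id=7: no b row matches, row kept with b columns NULL.
Total: 11 matched + 3 padded = 14 rows.

14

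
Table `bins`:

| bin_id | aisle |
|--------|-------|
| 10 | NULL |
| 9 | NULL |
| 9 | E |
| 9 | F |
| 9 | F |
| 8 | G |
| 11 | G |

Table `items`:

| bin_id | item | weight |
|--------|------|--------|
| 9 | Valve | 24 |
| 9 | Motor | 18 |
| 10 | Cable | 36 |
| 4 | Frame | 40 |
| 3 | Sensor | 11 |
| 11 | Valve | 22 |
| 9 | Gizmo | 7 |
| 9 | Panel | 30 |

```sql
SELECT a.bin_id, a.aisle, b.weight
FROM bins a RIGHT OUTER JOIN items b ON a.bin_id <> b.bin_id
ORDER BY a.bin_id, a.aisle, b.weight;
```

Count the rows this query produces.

38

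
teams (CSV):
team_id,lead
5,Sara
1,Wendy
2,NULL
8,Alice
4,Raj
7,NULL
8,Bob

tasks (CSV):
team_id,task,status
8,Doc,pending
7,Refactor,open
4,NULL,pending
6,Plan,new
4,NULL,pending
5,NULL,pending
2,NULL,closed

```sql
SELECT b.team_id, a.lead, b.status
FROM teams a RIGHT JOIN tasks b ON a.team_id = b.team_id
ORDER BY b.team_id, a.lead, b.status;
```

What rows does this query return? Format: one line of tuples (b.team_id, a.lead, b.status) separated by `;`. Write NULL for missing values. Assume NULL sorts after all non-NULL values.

(2, NULL, closed); (4, Raj, pending); (4, Raj, pending); (5, Sara, pending); (6, NULL, new); (7, NULL, open); (8, Alice, pending); (8, Bob, pending)

RIGHT JOIN keeps every row from `tasks`; unmatched rows get NULL for `teams`'s columns.
Matching on a.team_id = b.team_id.
- a (team_id=5) pairs with 1 row(s) of b.
- a (team_id=1) has no partner in b.
- a (team_id=2) pairs with 1 row(s) of b.
- a (team_id=8) pairs with 1 row(s) of b.
- a (team_id=4) pairs with 2 row(s) of b.
- a (team_id=7) pairs with 1 row(s) of b.
- a (team_id=8) pairs with 1 row(s) of b.
- 1 row(s) from b found no a partner → padded with NULL.
After projecting and ordering:
b.team_id | a.lead | b.status
2 | NULL | closed
4 | Raj | pending
4 | Raj | pending
5 | Sara | pending
6 | NULL | new
7 | NULL | open
8 | Alice | pending
8 | Bob | pending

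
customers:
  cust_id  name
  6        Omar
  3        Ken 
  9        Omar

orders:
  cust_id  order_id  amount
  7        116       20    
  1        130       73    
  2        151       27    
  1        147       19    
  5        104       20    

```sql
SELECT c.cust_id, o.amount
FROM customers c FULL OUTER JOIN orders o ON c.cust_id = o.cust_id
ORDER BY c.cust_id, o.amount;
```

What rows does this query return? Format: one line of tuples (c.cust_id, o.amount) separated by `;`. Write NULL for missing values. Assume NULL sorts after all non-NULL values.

(3, NULL); (6, NULL); (9, NULL); (NULL, 19); (NULL, 20); (NULL, 20); (NULL, 27); (NULL, 73)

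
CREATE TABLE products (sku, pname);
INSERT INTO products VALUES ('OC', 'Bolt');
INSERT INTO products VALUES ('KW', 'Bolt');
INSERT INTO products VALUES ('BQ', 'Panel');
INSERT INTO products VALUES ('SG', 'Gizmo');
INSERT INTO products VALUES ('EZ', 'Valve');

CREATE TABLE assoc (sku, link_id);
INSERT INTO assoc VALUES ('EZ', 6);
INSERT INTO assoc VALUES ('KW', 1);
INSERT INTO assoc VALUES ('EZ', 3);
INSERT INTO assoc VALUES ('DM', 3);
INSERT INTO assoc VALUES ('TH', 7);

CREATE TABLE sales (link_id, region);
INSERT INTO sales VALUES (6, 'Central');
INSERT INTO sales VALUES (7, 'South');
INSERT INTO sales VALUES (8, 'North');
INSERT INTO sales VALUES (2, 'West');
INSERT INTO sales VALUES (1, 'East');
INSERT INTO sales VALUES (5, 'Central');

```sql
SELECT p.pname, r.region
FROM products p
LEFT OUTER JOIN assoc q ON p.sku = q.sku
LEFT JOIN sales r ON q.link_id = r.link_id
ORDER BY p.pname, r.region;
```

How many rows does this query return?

6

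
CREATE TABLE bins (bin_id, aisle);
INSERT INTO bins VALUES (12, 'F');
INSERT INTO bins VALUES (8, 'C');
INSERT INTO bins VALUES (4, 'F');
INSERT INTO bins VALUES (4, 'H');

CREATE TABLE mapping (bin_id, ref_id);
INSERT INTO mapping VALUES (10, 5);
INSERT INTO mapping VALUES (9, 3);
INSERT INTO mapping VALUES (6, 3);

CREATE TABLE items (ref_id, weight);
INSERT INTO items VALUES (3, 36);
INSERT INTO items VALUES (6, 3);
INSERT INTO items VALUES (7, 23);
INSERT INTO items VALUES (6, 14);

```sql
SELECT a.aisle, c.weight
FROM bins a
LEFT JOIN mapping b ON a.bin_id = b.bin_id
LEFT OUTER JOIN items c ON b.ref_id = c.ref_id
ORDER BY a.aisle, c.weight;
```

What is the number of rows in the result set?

Step 1 — a LEFT JOIN b on bin_id → 4 row(s).
Then LEFT JOIN `items c` on ref_id: each of those 4 rows is kept; rows whose b.ref_id has no match in c get NULL for c's columns.
Result: 4 row(s).

4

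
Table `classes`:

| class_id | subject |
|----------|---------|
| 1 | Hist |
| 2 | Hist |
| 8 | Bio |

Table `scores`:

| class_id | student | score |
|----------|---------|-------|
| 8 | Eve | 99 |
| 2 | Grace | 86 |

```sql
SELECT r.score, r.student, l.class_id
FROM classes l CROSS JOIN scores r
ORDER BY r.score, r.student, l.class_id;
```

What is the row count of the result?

6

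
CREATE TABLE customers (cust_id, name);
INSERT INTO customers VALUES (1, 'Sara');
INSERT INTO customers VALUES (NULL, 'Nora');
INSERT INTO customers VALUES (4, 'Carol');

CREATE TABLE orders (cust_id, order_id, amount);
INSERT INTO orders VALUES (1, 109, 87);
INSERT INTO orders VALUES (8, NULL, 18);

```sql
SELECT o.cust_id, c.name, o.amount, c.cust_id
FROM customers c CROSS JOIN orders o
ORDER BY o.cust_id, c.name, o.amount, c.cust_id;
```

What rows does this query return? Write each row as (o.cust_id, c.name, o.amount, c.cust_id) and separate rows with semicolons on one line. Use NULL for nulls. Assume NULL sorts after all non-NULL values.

CROSS JOIN pairs every row of `customers` with every row of `orders`: 3 × 2 = 6 rows.
After projecting and ordering:
o.cust_id | c.name | o.amount | c.cust_id
1 | Carol | 87 | 4
1 | Nora | 87 | NULL
1 | Sara | 87 | 1
8 | Carol | 18 | 4
8 | Nora | 18 | NULL
8 | Sara | 18 | 1

(1, Carol, 87, 4); (1, Nora, 87, NULL); (1, Sara, 87, 1); (8, Carol, 18, 4); (8, Nora, 18, NULL); (8, Sara, 18, 1)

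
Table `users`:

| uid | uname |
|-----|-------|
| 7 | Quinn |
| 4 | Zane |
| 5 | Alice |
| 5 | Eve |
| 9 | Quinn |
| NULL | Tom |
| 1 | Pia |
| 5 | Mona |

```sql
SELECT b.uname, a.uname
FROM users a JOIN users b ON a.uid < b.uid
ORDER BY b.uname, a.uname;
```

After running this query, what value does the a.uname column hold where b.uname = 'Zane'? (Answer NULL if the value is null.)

Pia

INNER JOIN keeps only pairs where the ON condition holds.
Matching on a.uid < b.uid. A NULL in a compared column never satisfies the condition.
- a row (uid=7): matches 1 b row(s) → 1 output row(s).
- a row (uid=4): matches 5 b row(s) → 5 output row(s).
- a row (uid=5): matches 2 b row(s) → 2 output row(s).
- a row (uid=5): matches 2 b row(s) → 2 output row(s).
- a row (uid=9): no match → dropped.
- a row (uid=NULL): no match → dropped.
- a row (uid=1): matches 6 b row(s) → 6 output row(s).
- a row (uid=5): matches 2 b row(s) → 2 output row(s).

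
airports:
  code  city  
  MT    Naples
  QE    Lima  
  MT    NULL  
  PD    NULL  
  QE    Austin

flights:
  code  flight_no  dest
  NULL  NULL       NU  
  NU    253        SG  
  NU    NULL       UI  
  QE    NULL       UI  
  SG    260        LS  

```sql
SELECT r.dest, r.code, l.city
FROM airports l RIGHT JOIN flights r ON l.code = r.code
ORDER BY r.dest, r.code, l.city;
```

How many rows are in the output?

RIGHT JOIN keeps every row from `flights`; unmatched rows get NULL for `airports`'s columns.
Matching on l.code = r.code. A NULL in a compared column never satisfies the condition.
Matched pairs: 2; unmatched r rows kept: 4.
Total: 2 matched + 4 padded = 6 rows.

6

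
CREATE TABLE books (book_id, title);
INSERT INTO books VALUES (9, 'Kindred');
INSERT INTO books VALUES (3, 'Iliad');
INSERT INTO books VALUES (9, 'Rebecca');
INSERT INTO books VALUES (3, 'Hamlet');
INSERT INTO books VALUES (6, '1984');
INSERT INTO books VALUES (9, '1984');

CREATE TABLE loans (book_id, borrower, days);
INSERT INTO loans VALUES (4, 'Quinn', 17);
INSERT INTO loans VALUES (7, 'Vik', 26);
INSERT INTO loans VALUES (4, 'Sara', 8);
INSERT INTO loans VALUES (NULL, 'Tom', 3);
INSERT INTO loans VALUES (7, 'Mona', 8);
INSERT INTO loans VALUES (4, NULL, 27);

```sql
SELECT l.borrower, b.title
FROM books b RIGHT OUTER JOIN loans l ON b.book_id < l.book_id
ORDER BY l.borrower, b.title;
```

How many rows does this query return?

RIGHT JOIN keeps every row from `loans`; unmatched rows get NULL for `books`'s columns.
Matching on b.book_id < l.book_id. A NULL in a compared column never satisfies the condition.
Matched pairs: 12; unmatched l rows kept: 1.
Total: 12 matched + 1 padded = 13 rows.

13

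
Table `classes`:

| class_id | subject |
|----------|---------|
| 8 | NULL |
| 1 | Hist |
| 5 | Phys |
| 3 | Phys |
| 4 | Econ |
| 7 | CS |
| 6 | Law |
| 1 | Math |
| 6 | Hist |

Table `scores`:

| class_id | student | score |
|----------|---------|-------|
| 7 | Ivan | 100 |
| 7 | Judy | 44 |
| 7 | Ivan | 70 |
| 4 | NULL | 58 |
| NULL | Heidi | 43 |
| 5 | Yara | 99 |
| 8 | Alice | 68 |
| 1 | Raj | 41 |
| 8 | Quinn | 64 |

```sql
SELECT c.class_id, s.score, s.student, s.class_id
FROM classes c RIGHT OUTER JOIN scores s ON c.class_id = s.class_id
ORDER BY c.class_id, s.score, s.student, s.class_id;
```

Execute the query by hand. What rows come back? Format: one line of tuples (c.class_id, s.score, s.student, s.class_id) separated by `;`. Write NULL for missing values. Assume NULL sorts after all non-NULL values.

RIGHT JOIN keeps every row from `scores`; unmatched rows get NULL for `classes`'s columns.
Matching on c.class_id = s.class_id. A NULL in a compared column never satisfies the condition.
- c (class_id=8) pairs with 2 row(s) of s.
- c (class_id=1) pairs with 1 row(s) of s.
- c (class_id=5) pairs with 1 row(s) of s.
- c (class_id=3) has no partner in s.
- c (class_id=4) pairs with 1 row(s) of s.
- c (class_id=7) pairs with 3 row(s) of s.
- c (class_id=6) has no partner in s.
- c (class_id=1) pairs with 1 row(s) of s.
- c (class_id=6) has no partner in s.
- 1 row(s) from s found no c partner → padded with NULL.
After projecting and ordering:
c.class_id | s.score | s.student | s.class_id
1 | 41 | Raj | 1
1 | 41 | Raj | 1
4 | 58 | NULL | 4
5 | 99 | Yara | 5
7 | 44 | Judy | 7
7 | 70 | Ivan | 7
7 | 100 | Ivan | 7
8 | 64 | Quinn | 8
8 | 68 | Alice | 8
NULL | 43 | Heidi | NULL

(1, 41, Raj, 1); (1, 41, Raj, 1); (4, 58, NULL, 4); (5, 99, Yara, 5); (7, 44, Judy, 7); (7, 70, Ivan, 7); (7, 100, Ivan, 7); (8, 64, Quinn, 8); (8, 68, Alice, 8); (NULL, 43, Heidi, NULL)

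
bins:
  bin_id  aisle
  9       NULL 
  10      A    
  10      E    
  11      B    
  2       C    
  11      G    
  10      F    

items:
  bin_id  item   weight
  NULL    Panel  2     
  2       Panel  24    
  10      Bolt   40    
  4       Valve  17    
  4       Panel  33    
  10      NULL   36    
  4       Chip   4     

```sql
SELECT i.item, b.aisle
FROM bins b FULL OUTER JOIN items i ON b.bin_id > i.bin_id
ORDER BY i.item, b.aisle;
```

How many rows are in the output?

30

FULL OUTER JOIN keeps every row from both sides; unmatched rows get NULL for the other side's columns.
Matching on b.bin_id > i.bin_id. A NULL in a compared column never satisfies the condition.
Matched pairs: 28; unmatched b rows kept: 1; unmatched i rows kept: 1.
Total: 28 matched + 2 padded = 30 rows.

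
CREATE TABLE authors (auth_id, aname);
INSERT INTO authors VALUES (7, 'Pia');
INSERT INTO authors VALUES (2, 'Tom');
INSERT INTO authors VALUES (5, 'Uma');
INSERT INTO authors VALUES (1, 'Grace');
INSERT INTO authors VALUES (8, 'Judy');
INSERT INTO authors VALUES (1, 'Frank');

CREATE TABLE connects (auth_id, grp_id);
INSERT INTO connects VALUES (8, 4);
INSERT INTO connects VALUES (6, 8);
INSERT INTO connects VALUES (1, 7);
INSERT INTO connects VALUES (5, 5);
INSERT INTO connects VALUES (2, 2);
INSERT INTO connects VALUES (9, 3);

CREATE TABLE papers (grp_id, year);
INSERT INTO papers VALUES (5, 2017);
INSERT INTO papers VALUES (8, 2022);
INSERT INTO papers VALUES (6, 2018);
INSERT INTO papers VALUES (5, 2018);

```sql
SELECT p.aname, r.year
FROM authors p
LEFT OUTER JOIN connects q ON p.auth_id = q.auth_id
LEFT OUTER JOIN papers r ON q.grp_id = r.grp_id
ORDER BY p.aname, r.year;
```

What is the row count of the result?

Step 1 — p LEFT JOIN q on auth_id → 6 row(s).
Then LEFT JOIN `papers r` on grp_id: each of those 6 rows is kept; rows whose q.grp_id has no match in r get NULL for r's columns.
Result: 7 row(s).

7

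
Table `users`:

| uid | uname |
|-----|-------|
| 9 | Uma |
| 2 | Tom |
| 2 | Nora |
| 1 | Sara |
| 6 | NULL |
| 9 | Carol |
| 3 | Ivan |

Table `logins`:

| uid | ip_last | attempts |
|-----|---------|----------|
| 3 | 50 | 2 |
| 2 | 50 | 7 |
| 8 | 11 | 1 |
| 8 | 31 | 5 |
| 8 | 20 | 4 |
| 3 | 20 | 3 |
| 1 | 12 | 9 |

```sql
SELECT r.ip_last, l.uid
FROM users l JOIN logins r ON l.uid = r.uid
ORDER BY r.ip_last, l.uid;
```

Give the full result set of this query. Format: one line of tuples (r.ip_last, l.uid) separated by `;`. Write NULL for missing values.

(12, 1); (20, 3); (50, 2); (50, 2); (50, 3)

INNER JOIN keeps only pairs where the ON condition holds.
Matching on l.uid = r.uid.
- l row (uid=9): no match → dropped.
- l row (uid=2): matches 1 r row(s) → 1 output row(s).
- l row (uid=2): matches 1 r row(s) → 1 output row(s).
- l row (uid=1): matches 1 r row(s) → 1 output row(s).
- l row (uid=6): no match → dropped.
- l row (uid=9): no match → dropped.
- l row (uid=3): matches 2 r row(s) → 2 output row(s).
After projecting and ordering:
r.ip_last | l.uid
12 | 1
20 | 3
50 | 2
50 | 2
50 | 3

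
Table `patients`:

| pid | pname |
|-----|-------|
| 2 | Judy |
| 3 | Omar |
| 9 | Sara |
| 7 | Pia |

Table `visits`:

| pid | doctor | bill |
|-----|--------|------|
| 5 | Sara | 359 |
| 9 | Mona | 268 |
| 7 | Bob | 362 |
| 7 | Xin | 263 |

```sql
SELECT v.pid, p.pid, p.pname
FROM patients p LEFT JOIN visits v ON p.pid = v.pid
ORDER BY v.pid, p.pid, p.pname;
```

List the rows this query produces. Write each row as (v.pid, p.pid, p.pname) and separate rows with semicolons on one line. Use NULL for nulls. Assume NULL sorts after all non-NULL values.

LEFT JOIN keeps every row from `patients`; unmatched rows get NULL for `visits`'s columns.
Matching on p.pid = v.pid.
Matched pairs: 3; unmatched p rows kept: 2.

(7, 7, Pia); (7, 7, Pia); (9, 9, Sara); (NULL, 2, Judy); (NULL, 3, Omar)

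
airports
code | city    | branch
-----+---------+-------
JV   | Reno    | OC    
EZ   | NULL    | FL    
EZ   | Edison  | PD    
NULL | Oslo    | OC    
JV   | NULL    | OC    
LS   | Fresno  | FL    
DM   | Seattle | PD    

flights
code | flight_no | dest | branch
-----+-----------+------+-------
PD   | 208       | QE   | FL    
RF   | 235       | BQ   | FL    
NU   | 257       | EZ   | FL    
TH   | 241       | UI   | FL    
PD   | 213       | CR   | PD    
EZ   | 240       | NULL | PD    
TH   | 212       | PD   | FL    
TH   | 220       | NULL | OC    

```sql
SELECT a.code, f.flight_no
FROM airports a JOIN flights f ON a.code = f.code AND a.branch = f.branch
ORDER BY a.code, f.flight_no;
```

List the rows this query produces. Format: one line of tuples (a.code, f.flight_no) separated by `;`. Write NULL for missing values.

(EZ, 240)

INNER JOIN keeps only pairs where the ON condition holds.
Matching on a.code = f.code AND a.branch = f.branch. A NULL in a compared column never satisfies the condition.
Matched pairs: 1.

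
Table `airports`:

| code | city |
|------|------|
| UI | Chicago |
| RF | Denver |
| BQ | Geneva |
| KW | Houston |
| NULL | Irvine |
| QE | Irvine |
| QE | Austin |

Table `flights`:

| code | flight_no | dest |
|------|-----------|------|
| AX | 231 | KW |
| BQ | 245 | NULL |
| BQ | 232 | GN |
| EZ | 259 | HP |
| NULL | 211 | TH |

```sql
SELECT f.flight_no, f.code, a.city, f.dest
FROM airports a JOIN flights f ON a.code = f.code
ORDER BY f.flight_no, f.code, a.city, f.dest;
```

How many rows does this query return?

INNER JOIN keeps only pairs where the ON condition holds.
Matching on a.code = f.code. A NULL in a compared column never satisfies the condition.
- a (code=UI) has no partner → excluded.
- a (code=RF) has no partner → excluded.
- a (code=BQ) pairs with 2 row(s) of f.
- a (code=KW) has no partner → excluded.
- a (code=NULL) has no partner → excluded.
- a (code=QE) has no partner → excluded.
- a (code=QE) has no partner → excluded.
Total: 2 rows.

2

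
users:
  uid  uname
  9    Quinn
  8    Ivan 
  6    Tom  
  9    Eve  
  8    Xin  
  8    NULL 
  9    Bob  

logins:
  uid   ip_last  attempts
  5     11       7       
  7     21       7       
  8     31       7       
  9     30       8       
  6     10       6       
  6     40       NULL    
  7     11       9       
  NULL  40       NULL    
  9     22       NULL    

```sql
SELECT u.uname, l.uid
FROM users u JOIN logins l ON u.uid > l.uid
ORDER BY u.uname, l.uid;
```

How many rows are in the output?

34

INNER JOIN keeps only pairs where the ON condition holds.
Matching on u.uid > l.uid. A NULL in a compared column never satisfies the condition.
- u (uid=9) pairs with 6 row(s) of l.
- u (uid=8) pairs with 5 row(s) of l.
- u (uid=6) pairs with 1 row(s) of l.
- u (uid=9) pairs with 6 row(s) of l.
- u (uid=8) pairs with 5 row(s) of l.
- u (uid=8) pairs with 5 row(s) of l.
- u (uid=9) pairs with 6 row(s) of l.
Total: 34 rows.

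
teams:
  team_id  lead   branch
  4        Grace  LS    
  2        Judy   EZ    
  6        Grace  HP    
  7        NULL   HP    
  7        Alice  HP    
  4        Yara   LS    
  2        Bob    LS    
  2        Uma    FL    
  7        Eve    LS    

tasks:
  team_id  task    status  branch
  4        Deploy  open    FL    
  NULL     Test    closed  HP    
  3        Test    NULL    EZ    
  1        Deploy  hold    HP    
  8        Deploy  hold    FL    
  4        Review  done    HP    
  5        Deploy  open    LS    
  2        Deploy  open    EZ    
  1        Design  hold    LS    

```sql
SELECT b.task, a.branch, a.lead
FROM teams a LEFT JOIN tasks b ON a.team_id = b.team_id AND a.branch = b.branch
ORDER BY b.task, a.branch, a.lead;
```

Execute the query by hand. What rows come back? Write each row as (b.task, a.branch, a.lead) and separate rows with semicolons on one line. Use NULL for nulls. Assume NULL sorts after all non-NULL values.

(Deploy, EZ, Judy); (NULL, FL, Uma); (NULL, HP, Alice); (NULL, HP, Grace); (NULL, HP, NULL); (NULL, LS, Bob); (NULL, LS, Eve); (NULL, LS, Grace); (NULL, LS, Yara)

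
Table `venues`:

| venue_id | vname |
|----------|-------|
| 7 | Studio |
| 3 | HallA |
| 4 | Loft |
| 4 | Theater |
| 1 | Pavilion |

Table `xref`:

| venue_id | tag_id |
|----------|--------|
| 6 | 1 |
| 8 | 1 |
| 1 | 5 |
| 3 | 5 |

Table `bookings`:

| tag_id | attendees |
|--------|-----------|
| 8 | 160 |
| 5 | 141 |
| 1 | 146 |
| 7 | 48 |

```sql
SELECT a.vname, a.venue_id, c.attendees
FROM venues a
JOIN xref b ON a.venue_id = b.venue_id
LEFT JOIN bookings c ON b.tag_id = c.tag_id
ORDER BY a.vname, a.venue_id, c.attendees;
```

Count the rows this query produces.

2

Joins associate left-to-right: venues INNER JOIN xref on venue_id gives 2 intermediate row(s).
Then LEFT JOIN `bookings c` on tag_id: each of those 2 rows is kept; rows whose b.tag_id has no match in c get NULL for c's columns.
Result: 2 row(s).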